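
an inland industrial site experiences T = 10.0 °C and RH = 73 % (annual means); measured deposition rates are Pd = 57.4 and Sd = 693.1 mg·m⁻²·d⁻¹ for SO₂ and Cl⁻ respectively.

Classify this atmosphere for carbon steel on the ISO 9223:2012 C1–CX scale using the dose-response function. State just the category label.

carbon steel: temperature factor f = +0.150·(0.0) = +0.0000
  SO₂ term: 1.77·57.4^0.52·exp(0.02·73+0.0000) = 62.61
  Sd branch = 0.102·Sd^0.62·e^(0.033·RH+0.04·T) = 97.68 μm/a
  sum: 62.61 + 97.68 → r_corr = 160.3 μm/a
ISO 9223 Table 2 (carbon steel): 80 < 160 ≤ 200 μm/a ⇒ C5

C5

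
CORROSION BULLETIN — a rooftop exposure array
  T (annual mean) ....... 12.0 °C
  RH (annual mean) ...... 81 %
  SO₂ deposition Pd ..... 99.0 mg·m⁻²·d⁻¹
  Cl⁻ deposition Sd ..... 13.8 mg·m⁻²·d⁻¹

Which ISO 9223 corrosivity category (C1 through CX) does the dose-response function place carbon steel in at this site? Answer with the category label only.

carbon steel: T>10 °C ⇒ hinge -0.054·(12.0−10) = -0.1080
  SO₂ term: 1.77·99.0^0.52·exp(0.02·81-0.1080) = 87.57
  Cl⁻ term: 0.102·13.8^0.62·exp(0.033·81+0.04·12.0) = 12.15
  r_corr = 87.57 + 12.15 = 99.72 μm/a
Category bounds: 80…200 μm/a bracket r_corr ⇒ C5

C5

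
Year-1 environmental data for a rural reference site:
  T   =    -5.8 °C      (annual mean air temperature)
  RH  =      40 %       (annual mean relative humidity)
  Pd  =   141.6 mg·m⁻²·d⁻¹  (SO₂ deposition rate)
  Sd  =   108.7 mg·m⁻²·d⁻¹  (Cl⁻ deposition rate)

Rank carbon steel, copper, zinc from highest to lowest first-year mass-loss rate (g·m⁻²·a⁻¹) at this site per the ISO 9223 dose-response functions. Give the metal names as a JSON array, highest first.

carbon steel: T≤10 °C ⇒ hinge +0.150·(-5.8−10) = -2.3700
  sulphur-dioxide contribution → 4.838 μm/a
  chloride contribution → 5.541 μm/a
  total first-year rate 10.38 μm/a
  mass loss = 10.38 μm/a × 7.85 g/cm³ = 81.48 g·m⁻²·a⁻¹
copper: T≤10 °C ⇒ hinge +0.126·(-5.8−10) = -1.9908
  sulphur-dioxide contribution → 0.02779 μm/a
  chloride contribution → 0.1155 μm/a
  total first-year rate 0.1433 μm/a
  mass loss = 0.1433 μm/a × 8.96 g/cm³ = 1.284 g·m⁻²·a⁻¹
zinc: temperature factor f = +0.038·(-15.8) = -0.6004
  sulphur-dioxide contribution → 0.3939 μm/a
  chloride contribution → 0.2131 μm/a
  total first-year rate 0.607 μm/a
  mass loss = 0.607 μm/a × 7.14 g/cm³ = 4.334 g·m⁻²·a⁻¹
Ordering by g·m⁻²·a⁻¹: carbon steel (81.5) > zinc (4.33) > copper (1.28)

["carbon steel", "zinc", "copper"]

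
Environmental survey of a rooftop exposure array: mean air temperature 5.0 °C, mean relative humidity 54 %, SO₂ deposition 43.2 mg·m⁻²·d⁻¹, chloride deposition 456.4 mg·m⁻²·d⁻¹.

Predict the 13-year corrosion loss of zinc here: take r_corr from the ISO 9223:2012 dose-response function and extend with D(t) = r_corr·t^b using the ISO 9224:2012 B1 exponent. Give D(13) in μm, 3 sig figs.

zinc: f(T) = +0.038·(T−10) [T≤10 °C] = -0.1900
  Pd branch = 0.0129·Pd^0.44·e^(0.046·RH+f) = 0.6706 μm/a
  Sd branch = 0.0175·Sd^0.57·e^(0.008·RH+0.085·T) = 1.352 μm/a
  r_corr = 0.6706 + 1.352 = 2.023 μm/a
ISO 9224: D(t) = r_corr · t^b with b = 0.813 (zinc, B1)
  D(13) = 2.023 × 13^0.813 = 2.023 × 8.047 = 16.28 μm

D(13) = 16.3 μm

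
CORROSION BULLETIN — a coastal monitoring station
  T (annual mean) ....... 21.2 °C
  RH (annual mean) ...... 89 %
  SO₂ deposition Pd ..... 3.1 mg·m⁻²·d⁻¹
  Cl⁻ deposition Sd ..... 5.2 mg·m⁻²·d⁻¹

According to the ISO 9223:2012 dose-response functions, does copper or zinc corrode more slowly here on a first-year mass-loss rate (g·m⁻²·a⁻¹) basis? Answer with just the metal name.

zinc

copper: temperature factor f = -0.080·(11.2) = -0.8960
  SO₂ term: 0.0053·3.1^0.26·exp(0.059·89-0.8960) = 0.5538
  Cl⁻ term: 0.01025·5.2^0.27·exp(0.036·89+0.049·21.2) = 1.113
  r_corr = 0.5538 + 1.113 = 1.667 μm/a
  mass loss = 1.667 μm/a × 8.96 g/cm³ = 14.94 g·m⁻²·a⁻¹
zinc: temperature factor f = -0.071·(11.2) = -0.7952
  SO₂ term: 0.0129·3.1^0.44·exp(0.046·89-0.7952) = 0.5747
  Sd branch = 0.0175·Sd^0.57·e^(0.008·RH+0.085·T) = 0.5533 μm/a
  r_corr = 0.5747 + 0.5533 = 1.128 μm/a
  mass loss = 1.128 μm/a × 7.14 g/cm³ = 8.054 g·m⁻²·a⁻¹
Ordering by g·m⁻²·a⁻¹: copper (14.9) > zinc (8.05)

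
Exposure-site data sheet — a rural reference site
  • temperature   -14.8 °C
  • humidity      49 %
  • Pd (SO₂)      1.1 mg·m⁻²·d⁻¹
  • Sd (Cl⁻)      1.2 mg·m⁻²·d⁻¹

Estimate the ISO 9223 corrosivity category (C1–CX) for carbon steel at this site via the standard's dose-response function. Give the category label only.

C1

carbon steel: temperature factor f = +0.150·(-24.8) = -3.7200
  Pd branch = 1.77·Pd^0.52·e^(0.02·RH+f) = 0.1201 μm/a
  Cl⁻ term: 0.102·1.2^0.62·exp(0.033·49+0.04·-14.8) = 0.3183
  r_corr = 0.1201 + 0.3183 = 0.4384 μm/a
0.438 μm/a falls in (0, 1.3] for carbon steel → category C1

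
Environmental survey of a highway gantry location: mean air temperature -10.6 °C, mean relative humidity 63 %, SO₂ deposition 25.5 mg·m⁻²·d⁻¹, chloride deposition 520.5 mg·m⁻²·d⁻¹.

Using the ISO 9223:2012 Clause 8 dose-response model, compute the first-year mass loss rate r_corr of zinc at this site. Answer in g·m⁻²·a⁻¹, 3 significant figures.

r_corr = 6.14 g·m⁻²·a⁻¹

zinc: f(T) = +0.038·(T−10) [T≤10 °C] = -0.7828
  sulphur-dioxide contribution → 0.4447 μm/a
  chloride contribution → 0.4159 μm/a
  ⇒ r_corr(zinc) = 0.8606 μm/a
Convert to mass loss: 0.8606 μm/a × 7.14 g/cm³ = 6.145 g·m⁻²·a⁻¹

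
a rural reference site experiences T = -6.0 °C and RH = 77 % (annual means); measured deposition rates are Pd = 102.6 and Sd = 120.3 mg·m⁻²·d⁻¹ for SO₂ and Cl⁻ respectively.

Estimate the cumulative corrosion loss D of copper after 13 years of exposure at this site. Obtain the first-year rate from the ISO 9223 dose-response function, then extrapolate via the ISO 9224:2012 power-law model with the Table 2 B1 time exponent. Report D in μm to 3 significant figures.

copper: f(T) = +0.126·(T−10) [T≤10 °C] = -2.0160
  sulphur-dioxide contribution → 0.2211 μm/a
  chloride contribution → 0.4452 μm/a
  ⇒ r_corr(copper) = 0.6663 μm/a
Long-term exponent b (ISO 9224 Table 2, B1) = 0.667
  D(13) = 0.6663 × 13^0.667 = 0.6663 × 5.534 = 3.687 μm

D(13) = 3.69 μm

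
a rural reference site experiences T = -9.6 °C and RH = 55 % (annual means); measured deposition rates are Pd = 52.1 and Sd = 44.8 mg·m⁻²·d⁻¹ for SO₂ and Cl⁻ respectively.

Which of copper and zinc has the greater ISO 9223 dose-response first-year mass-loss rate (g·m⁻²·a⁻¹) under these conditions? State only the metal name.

copper: T≤10 °C ⇒ hinge +0.126·(-9.6−10) = -2.4696
  Pd branch = 0.0053·Pd^0.26·e^(0.059·RH+f) = 0.03217 μm/a
  Cl⁻ term: 0.01025·44.8^0.27·exp(0.036·55+0.049·-9.6) = 0.1295
  sum: 0.03217 + 0.1295 → r_corr = 0.1616 μm/a
  mass loss = 0.1616 μm/a × 8.96 g/cm³ = 1.448 g·m⁻²·a⁻¹
zinc: f(T) = +0.038·(T−10) [T≤10 °C] = -0.7448
  SO₂ term: 0.0129·52.1^0.44·exp(0.046·55-0.7448) = 0.4378
  Sd branch = 0.0175·Sd^0.57·e^(0.008·RH+0.085·T) = 0.1049 μm/a
  sum: 0.4378 + 0.1049 → r_corr = 0.5428 μm/a
  mass loss = 0.5428 μm/a × 7.14 g/cm³ = 3.875 g·m⁻²·a⁻¹
Ordering by g·m⁻²·a⁻¹: zinc (3.88) > copper (1.45)

zinc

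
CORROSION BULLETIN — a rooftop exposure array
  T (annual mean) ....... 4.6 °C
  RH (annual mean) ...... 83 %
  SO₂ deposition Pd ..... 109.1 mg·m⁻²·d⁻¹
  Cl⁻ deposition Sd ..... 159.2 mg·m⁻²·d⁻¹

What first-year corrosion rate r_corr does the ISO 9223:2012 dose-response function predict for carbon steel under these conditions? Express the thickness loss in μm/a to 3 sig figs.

r_corr = 91.5 μm/a

carbon steel: T≤10 °C ⇒ hinge +0.150·(4.6−10) = -0.8100
  sulphur-dioxide contribution → 47.51 μm/a
  chloride contribution → 43.98 μm/a
  ⇒ r_corr(carbon steel) = 91.49 μm/a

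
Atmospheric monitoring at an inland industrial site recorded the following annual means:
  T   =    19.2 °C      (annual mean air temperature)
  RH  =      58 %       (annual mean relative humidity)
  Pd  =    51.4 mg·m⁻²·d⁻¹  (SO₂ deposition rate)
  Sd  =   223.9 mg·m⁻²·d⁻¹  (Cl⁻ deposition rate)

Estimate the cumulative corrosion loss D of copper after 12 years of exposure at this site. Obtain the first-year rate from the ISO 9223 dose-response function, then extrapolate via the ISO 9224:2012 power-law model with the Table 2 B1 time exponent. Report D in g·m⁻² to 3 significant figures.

copper: T>10 °C ⇒ hinge -0.080·(19.2−10) = -0.7360
  sulphur-dioxide contribution → 0.2166 μm/a
  chloride contribution → 0.9133 μm/a
  ⇒ r_corr(copper) = 1.13 μm/a
Power-law: D(12) = r_corr · 12^0.667
  D(12) = 1.13 × 12^0.667 = 1.13 × 5.246 = 5.927 μm
  Mass loss = 5.927 μm × 8.96 g/cm³ = 53.11 g·m⁻²

D(12) = 53.1 g·m⁻²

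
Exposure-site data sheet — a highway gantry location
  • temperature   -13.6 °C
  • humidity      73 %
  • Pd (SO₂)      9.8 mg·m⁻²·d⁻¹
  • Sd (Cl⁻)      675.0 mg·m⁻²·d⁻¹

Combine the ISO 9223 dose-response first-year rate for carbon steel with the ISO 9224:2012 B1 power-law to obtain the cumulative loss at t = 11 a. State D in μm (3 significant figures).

carbon steel: T≤10 °C ⇒ hinge +0.150·(-13.6−10) = -3.5400
  sulphur-dioxide contribution → 0.7246 μm/a
  chloride contribution → 37.39 μm/a
  ⇒ r_corr(carbon steel) = 38.11 μm/a
ISO 9224: D(t) = r_corr · t^b with b = 0.523 (carbon steel, B1)
  D(11) = 38.11 × 11^0.523 = 38.11 × 3.505 = 133.6 μm

D(11) = 134 μm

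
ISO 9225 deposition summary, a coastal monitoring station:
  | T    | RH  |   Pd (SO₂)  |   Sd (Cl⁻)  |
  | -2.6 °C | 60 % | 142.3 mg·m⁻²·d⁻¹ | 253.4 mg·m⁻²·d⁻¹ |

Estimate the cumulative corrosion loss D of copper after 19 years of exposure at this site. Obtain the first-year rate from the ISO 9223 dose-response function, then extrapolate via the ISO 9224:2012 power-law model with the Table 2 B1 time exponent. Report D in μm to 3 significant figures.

D(19) = 3.45 μm

copper: T≤10 °C ⇒ hinge +0.126·(-2.6−10) = -1.5876
  sulphur-dioxide contribution → 0.1355 μm/a
  chloride contribution → 0.3487 μm/a
  ⇒ r_corr(copper) = 0.4843 μm/a
Long-term exponent b (ISO 9224 Table 2, B1) = 0.667
  D(19) = 0.4843 × 19^0.667 = 0.4843 × 7.127 = 3.452 μm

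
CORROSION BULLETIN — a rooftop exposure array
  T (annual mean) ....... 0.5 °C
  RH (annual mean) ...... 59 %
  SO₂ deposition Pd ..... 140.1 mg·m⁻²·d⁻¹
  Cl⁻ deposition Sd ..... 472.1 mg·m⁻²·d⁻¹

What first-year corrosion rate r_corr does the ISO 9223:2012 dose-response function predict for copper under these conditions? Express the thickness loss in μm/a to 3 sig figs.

copper: T≤10 °C ⇒ hinge +0.126·(0.5−10) = -1.1970
  Pd branch = 0.0053·Pd^0.26·e^(0.059·RH+f) = 0.1881 μm/a
  Sd branch = 0.01025·Sd^0.27·e^(0.036·RH+0.049·T) = 0.4632 μm/a
  sum: 0.1881 + 0.4632 → r_corr = 0.6513 μm/a

r_corr = 0.651 μm/a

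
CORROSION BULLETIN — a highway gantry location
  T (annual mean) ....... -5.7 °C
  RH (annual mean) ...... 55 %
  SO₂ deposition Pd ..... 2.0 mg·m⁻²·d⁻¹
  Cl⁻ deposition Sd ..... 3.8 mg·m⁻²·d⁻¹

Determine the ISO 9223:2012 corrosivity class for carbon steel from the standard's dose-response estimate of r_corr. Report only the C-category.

carbon steel: f(T) = +0.150·(T−10) [T≤10 °C] = -2.3550
  sulphur-dioxide contribution → 0.7236 μm/a
  chloride contribution → 1.141 μm/a
  ⇒ r_corr(carbon steel) = 1.865 μm/a
1.86 μm/a falls in (1.3, 25] for carbon steel → category C2

C2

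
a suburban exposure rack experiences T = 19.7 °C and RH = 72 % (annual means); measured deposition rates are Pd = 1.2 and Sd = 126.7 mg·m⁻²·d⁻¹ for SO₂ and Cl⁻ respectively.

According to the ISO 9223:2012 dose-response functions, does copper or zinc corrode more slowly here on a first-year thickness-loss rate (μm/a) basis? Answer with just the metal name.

copper: temperature factor f = -0.080·(9.7) = -0.7760
  Pd branch = 0.0053·Pd^0.26·e^(0.059·RH+f) = 0.179 μm/a
  Cl⁻ term: 0.01025·126.7^0.27·exp(0.036·72+0.049·19.7) = 1.329
  r_corr = 0.179 + 1.329 = 1.508 μm/a
zinc: T>10 °C ⇒ hinge -0.071·(19.7−10) = -0.6887
  Pd branch = 0.0129·Pd^0.44·e^(0.046·RH+f) = 0.1926 μm/a
  Cl⁻ term: 0.0175·126.7^0.57·exp(0.008·72+0.085·19.7) = 2.624
  r_corr = 0.1926 + 2.624 = 2.817 μm/a
Ordering by μm/a: zinc (2.82) > copper (1.51)

copper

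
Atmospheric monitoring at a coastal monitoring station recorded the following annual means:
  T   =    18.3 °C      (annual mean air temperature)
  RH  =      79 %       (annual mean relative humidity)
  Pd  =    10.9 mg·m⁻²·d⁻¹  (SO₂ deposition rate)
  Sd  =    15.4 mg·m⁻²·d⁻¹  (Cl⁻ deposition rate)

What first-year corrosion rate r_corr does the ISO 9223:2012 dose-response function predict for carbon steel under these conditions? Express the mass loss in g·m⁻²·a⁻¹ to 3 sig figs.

carbon steel: T>10 °C ⇒ hinge -0.054·(18.3−10) = -0.4482
  Pd branch = 1.77·Pd^0.52·e^(0.02·RH+f) = 19.01 μm/a
  Sd branch = 0.102·Sd^0.62·e^(0.033·RH+0.04·T) = 15.67 μm/a
  r_corr = 19.01 + 15.67 = 34.68 μm/a
Convert to mass loss: 34.68 μm/a × 7.85 g/cm³ = 272.2 g·m⁻²·a⁻¹

r_corr = 272 g·m⁻²·a⁻¹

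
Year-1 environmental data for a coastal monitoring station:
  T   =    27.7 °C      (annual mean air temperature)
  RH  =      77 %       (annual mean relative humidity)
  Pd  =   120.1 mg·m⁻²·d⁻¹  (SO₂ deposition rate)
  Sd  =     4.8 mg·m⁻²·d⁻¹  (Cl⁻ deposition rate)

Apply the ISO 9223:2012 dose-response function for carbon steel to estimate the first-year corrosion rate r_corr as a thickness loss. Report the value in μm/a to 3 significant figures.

r_corr = 48.7 μm/a

carbon steel: temperature factor f = -0.054·(17.7) = -0.9558
  Pd branch = 1.77·Pd^0.52·e^(0.02·RH+f) = 38.29 μm/a
  Cl⁻ term: 0.102·4.8^0.62·exp(0.033·77+0.04·27.7) = 10.37
  r_corr = 38.29 + 10.37 = 48.66 μm/a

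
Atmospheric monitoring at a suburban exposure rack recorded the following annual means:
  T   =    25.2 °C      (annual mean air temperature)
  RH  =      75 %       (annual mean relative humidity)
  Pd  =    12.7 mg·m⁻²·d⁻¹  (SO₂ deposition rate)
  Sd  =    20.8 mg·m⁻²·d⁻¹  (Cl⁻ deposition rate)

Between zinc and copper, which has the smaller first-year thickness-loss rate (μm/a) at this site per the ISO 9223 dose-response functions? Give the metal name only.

zinc: f(T) = -0.071·(T−10) [T>10 °C] = -1.0792
  sulphur-dioxide contribution → 0.4226 μm/a
  chloride contribution → 1.532 μm/a
  total first-year rate 1.954 μm/a
copper: f(T) = -0.080·(T−10) [T>10 °C] = -1.2160
  sulphur-dioxide contribution → 0.254 μm/a
  chloride contribution → 1.19 μm/a
  total first-year rate 1.444 μm/a
Ordering by μm/a: zinc (1.95) > copper (1.44)

copper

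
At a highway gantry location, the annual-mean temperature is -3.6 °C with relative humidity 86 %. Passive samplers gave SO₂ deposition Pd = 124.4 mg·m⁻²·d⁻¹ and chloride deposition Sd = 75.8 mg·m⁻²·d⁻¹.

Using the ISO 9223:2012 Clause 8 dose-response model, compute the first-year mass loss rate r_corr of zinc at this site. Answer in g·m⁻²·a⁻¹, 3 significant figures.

r_corr = 26.1 g·m⁻²·a⁻¹

zinc: f(T) = +0.038·(T−10) [T≤10 °C] = -0.5168
  sulphur-dioxide contribution → 3.357 μm/a
  chloride contribution → 0.3022 μm/a
  ⇒ r_corr(zinc) = 3.659 μm/a
Convert to mass loss: 3.659 μm/a × 7.14 g/cm³ = 26.13 g·m⁻²·a⁻¹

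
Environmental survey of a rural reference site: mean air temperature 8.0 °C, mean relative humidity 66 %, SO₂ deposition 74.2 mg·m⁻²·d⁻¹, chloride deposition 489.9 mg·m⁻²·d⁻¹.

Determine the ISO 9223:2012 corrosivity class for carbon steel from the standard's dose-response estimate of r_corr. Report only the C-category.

carbon steel: T≤10 °C ⇒ hinge +0.150·(8.0−10) = -0.3000
  SO₂ term: 1.77·74.2^0.52·exp(0.02·66-0.3000) = 46.09
  Cl⁻ term: 0.102·489.9^0.62·exp(0.033·66+0.04·8.0) = 57.72
  r_corr = 46.09 + 57.72 = 103.8 μm/a
104 μm/a falls in (80, 200] for carbon steel → category C5

C5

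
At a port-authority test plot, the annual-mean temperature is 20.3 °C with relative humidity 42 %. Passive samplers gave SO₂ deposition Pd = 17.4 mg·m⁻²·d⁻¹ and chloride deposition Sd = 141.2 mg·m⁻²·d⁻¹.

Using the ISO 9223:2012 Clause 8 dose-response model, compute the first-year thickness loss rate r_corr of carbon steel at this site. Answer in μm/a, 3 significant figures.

carbon steel: T>10 °C ⇒ hinge -0.054·(20.3−10) = -0.5562
  Pd branch = 1.77·Pd^0.52·e^(0.02·RH+f) = 10.38 μm/a
  Cl⁻ term: 0.102·141.2^0.62·exp(0.033·42+0.04·20.3) = 19.77
  sum: 10.38 + 19.77 → r_corr = 30.16 μm/a

r_corr = 30.2 μm/a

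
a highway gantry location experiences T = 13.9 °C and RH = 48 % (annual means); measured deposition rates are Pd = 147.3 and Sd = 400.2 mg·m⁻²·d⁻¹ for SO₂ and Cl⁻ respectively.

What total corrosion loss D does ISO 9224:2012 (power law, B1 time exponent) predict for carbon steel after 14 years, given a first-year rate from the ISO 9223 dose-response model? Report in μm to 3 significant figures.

D(14) = 341 μm

carbon steel: temperature factor f = -0.054·(3.9) = -0.2106
  Pd branch = 1.77·Pd^0.52·e^(0.02·RH+f) = 50.22 μm/a
  Sd branch = 0.102·Sd^0.62·e^(0.033·RH+0.04·T) = 35.6 μm/a
  r_corr = 50.22 + 35.6 = 85.82 μm/a
Power-law: D(14) = r_corr · 14^0.523
  D(14) = 85.82 × 14^0.523 = 85.82 × 3.976 = 341.2 μm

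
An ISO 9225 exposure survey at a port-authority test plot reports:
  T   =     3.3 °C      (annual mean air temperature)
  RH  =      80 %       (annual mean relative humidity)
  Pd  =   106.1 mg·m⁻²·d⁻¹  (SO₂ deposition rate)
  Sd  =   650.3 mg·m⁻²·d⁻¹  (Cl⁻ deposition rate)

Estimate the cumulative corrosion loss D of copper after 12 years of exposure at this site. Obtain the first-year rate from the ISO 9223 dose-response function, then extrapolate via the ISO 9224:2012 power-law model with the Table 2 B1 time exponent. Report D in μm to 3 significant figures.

D(12) = 11.0 μm

copper: T≤10 °C ⇒ hinge +0.126·(3.3−10) = -0.8442
  sulphur-dioxide contribution → 0.8594 μm/a
  chloride contribution → 1.234 μm/a
  total first-year rate 2.093 μm/a
Long-term exponent b (ISO 9224 Table 2, B1) = 0.667
  D(12) = 2.093 × 12^0.667 = 2.093 × 5.246 = 10.98 μm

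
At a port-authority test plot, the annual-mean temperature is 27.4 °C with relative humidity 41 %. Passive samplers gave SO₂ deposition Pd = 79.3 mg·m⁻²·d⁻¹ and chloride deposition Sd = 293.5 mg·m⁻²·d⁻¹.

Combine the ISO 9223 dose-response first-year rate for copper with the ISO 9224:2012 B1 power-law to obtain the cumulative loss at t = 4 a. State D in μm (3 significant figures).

D(4) = 2.12 μm

copper: T>10 °C ⇒ hinge -0.080·(27.4−10) = -1.3920
  sulphur-dioxide contribution → 0.04614 μm/a
  chloride contribution → 0.7963 μm/a
  ⇒ r_corr(copper) = 0.8425 μm/a
Long-term exponent b (ISO 9224 Table 2, B1) = 0.667
  D(4) = 0.8425 × 4^0.667 = 0.8425 × 2.521 = 2.124 μm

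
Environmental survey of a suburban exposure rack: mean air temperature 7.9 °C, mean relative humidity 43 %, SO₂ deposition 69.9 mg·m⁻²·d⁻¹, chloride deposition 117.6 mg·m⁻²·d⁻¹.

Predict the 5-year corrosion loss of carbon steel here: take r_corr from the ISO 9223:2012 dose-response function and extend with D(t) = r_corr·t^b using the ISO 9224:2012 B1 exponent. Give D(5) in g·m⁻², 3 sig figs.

carbon steel: T≤10 °C ⇒ hinge +0.150·(7.9−10) = -0.3150
  Pd branch = 1.77·Pd^0.52·e^(0.02·RH+f) = 27.78 μm/a
  Cl⁻ term: 0.102·117.6^0.62·exp(0.033·43+0.04·7.9) = 11.11
  sum: 27.78 + 11.11 → r_corr = 38.89 μm/a
Long-term exponent b (ISO 9224 Table 2, B1) = 0.523
  D(5) = 38.89 × 5^0.523 = 38.89 × 2.32 = 90.25 μm
  Mass loss = 90.25 μm × 7.85 g/cm³ = 708.5 g·m⁻²

D(5) = 708 g·m⁻²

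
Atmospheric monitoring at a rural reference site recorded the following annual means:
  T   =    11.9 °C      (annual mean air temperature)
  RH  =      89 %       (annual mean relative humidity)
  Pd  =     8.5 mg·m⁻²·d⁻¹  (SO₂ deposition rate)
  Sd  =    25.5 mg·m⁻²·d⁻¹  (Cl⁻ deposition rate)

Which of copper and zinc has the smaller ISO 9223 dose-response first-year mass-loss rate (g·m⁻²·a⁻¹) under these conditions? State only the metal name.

copper: f(T) = -0.080·(T−10) [T>10 °C] = -0.1520
  SO₂ term: 0.0053·8.5^0.26·exp(0.059·89-0.1520) = 1.515
  Sd branch = 0.01025·Sd^0.27·e^(0.036·RH+0.049·T) = 1.084 μm/a
  sum: 1.515 + 1.084 → r_corr = 2.599 μm/a
  mass loss = 2.599 μm/a × 8.96 g/cm³ = 23.29 g·m⁻²·a⁻¹
zinc: f(T) = -0.071·(T−10) [T>10 °C] = -0.1349
  SO₂ term: 0.0129·8.5^0.44·exp(0.046·89-0.1349) = 1.734
  Cl⁻ term: 0.0175·25.5^0.57·exp(0.008·89+0.085·11.9) = 0.6213
  sum: 1.734 + 0.6213 → r_corr = 2.355 μm/a
  mass loss = 2.355 μm/a × 7.14 g/cm³ = 16.81 g·m⁻²·a⁻¹
Ordering by g·m⁻²·a⁻¹: copper (23.3) > zinc (16.8)

zinc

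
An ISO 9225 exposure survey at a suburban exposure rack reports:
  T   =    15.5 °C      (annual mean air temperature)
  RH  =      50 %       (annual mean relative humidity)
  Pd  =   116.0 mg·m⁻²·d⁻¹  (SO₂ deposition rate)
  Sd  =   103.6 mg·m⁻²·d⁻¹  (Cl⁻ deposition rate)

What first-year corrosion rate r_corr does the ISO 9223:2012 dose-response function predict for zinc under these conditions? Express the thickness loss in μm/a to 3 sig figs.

zinc: temperature factor f = -0.071·(5.5) = -0.3905
  Pd branch = 0.0129·Pd^0.44·e^(0.046·RH+f) = 0.7051 μm/a
  Cl⁻ term: 0.0175·103.6^0.57·exp(0.008·50+0.085·15.5) = 1.373
  sum: 0.7051 + 1.373 → r_corr = 2.078 μm/a

r_corr = 2.08 μm/a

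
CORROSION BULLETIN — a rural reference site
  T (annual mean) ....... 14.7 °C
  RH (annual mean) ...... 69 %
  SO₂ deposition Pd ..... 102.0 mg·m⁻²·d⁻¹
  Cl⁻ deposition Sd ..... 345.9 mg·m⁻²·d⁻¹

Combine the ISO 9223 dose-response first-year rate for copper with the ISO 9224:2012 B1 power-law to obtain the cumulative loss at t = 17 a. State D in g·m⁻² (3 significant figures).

D(17) = 115 g·m⁻²

copper: f(T) = -0.080·(T−10) [T>10 °C] = -0.3760
  sulphur-dioxide contribution → 0.71 μm/a
  chloride contribution → 1.224 μm/a
  total first-year rate 1.934 μm/a
ISO 9224: D(t) = r_corr · t^b with b = 0.667 (copper, B1)
  D(17) = 1.934 × 17^0.667 = 1.934 × 6.618 = 12.8 μm
  Mass loss = 12.8 μm × 8.96 g/cm³ = 114.7 g·m⁻²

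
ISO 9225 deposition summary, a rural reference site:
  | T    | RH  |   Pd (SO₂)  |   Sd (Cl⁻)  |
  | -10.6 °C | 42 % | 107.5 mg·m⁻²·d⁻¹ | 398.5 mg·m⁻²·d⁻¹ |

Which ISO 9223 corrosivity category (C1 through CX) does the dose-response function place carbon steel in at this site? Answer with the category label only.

carbon steel: f(T) = +0.150·(T−10) [T≤10 °C] = -3.0900
  SO₂ term: 1.77·107.5^0.52·exp(0.02·42-3.0900) = 2.124
  Sd branch = 0.102·Sd^0.62·e^(0.033·RH+0.04·T) = 10.93 μm/a
  sum: 2.124 + 10.93 → r_corr = 13.05 μm/a
13.1 μm/a falls in (1.3, 25] for carbon steel → category C2

C2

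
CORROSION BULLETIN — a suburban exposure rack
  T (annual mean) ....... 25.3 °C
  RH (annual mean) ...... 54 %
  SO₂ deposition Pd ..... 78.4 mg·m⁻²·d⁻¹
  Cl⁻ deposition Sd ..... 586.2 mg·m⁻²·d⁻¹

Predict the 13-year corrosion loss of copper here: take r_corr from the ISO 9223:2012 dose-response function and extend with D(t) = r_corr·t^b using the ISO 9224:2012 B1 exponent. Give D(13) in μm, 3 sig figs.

copper: T>10 °C ⇒ hinge -0.080·(25.3−10) = -1.2240
  Pd branch = 0.0053·Pd^0.26·e^(0.059·RH+f) = 0.1172 μm/a
  Sd branch = 0.01025·Sd^0.27·e^(0.036·RH+0.049·T) = 1.383 μm/a
  r_corr = 0.1172 + 1.383 = 1.5 μm/a
ISO 9224: D(t) = r_corr · t^b with b = 0.667 (copper, B1)
  D(13) = 1.5 × 13^0.667 = 1.5 × 5.534 = 8.3 μm

D(13) = 8.30 μm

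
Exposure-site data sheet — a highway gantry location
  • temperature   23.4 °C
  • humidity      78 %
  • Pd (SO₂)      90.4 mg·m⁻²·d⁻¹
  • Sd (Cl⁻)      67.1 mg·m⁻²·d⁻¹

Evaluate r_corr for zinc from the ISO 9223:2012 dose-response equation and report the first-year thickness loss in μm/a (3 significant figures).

r_corr = 3.93 μm/a

zinc: temperature factor f = -0.071·(13.4) = -0.9514
  SO₂ term: 0.0129·90.4^0.44·exp(0.046·78-0.9514) = 1.307
  Sd branch = 0.0175·Sd^0.57·e^(0.008·RH+0.085·T) = 2.625 μm/a
  r_corr = 1.307 + 2.625 = 3.932 μm/a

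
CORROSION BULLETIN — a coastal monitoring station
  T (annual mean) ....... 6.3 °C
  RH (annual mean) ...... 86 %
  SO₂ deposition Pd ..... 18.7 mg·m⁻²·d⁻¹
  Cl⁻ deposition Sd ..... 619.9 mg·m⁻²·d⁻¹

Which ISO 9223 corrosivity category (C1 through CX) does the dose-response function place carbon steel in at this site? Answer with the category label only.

carbon steel: temperature factor f = +0.150·(-3.7) = -0.5550
  Pd branch = 1.77·Pd^0.52·e^(0.02·RH+f) = 26.02 μm/a
  Cl⁻ term: 0.102·619.9^0.62·exp(0.033·86+0.04·6.3) = 120.7
  r_corr = 26.02 + 120.7 = 146.7 μm/a
ISO 9223 Table 2 (carbon steel): 80 < 147 ≤ 200 μm/a ⇒ C5

C5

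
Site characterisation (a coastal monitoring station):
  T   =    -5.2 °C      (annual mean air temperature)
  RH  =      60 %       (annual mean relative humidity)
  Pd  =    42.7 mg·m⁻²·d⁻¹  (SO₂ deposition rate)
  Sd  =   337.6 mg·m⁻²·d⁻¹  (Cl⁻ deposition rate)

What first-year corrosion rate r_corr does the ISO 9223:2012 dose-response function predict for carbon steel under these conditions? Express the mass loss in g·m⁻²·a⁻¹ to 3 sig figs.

r_corr = 207 g·m⁻²·a⁻¹

carbon steel: temperature factor f = +0.150·(-15.2) = -2.2800
  SO₂ term: 1.77·42.7^0.52·exp(0.02·60-2.2800) = 4.234
  Cl⁻ term: 0.102·337.6^0.62·exp(0.033·60+0.04·-5.2) = 22.17
  sum: 4.234 + 22.17 → r_corr = 26.4 μm/a
Convert to mass loss: 26.4 μm/a × 7.85 g/cm³ = 207.3 g·m⁻²·a⁻¹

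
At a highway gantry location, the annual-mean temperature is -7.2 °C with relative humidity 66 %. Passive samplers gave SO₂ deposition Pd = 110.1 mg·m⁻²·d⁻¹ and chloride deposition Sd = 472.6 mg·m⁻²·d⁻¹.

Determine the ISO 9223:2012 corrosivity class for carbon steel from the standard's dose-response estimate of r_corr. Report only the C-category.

C3

carbon steel: T≤10 °C ⇒ hinge +0.150·(-7.2−10) = -2.5800
  Pd branch = 1.77·Pd^0.52·e^(0.02·RH+f) = 5.788 μm/a
  Cl⁻ term: 0.102·472.6^0.62·exp(0.033·66+0.04·-7.2) = 30.73
  sum: 5.788 + 30.73 → r_corr = 36.52 μm/a
36.5 μm/a falls in (25, 50] for carbon steel → category C3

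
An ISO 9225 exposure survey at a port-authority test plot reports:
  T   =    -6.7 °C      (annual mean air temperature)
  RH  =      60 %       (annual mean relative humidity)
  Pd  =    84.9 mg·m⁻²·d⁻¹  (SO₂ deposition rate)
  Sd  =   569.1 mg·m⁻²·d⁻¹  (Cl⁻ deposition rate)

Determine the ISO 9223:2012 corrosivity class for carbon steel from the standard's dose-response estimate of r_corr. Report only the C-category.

C3

carbon steel: T≤10 °C ⇒ hinge +0.150·(-6.7−10) = -2.5050
  Pd branch = 1.77·Pd^0.52·e^(0.02·RH+f) = 4.833 μm/a
  Sd branch = 0.102·Sd^0.62·e^(0.033·RH+0.04·T) = 28.86 μm/a
  sum: 4.833 + 28.86 → r_corr = 33.7 μm/a
Category bounds: 25…50 μm/a bracket r_corr ⇒ C3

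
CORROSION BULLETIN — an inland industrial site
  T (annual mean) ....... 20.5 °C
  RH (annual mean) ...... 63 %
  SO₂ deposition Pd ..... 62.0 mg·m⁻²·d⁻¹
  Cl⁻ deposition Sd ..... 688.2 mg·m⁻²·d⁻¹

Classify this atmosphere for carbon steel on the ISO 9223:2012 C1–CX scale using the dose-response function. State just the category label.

C5

carbon steel: f(T) = -0.054·(T−10) [T>10 °C] = -0.5670
  Pd branch = 1.77·Pd^0.52·e^(0.02·RH+f) = 30.27 μm/a
  Sd branch = 0.102·Sd^0.62·e^(0.033·RH+0.04·T) = 106.4 μm/a
  r_corr = 30.27 + 106.4 = 136.7 μm/a
137 μm/a falls in (80, 200] for carbon steel → category C5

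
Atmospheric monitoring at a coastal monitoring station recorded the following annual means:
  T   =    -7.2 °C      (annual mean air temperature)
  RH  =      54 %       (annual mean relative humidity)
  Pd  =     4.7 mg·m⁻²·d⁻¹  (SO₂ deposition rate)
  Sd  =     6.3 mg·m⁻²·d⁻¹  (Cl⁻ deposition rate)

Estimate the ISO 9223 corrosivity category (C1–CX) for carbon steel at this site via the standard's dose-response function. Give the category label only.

C2

carbon steel: T≤10 °C ⇒ hinge +0.150·(-7.2−10) = -2.5800
  sulphur-dioxide contribution → 0.8831 μm/a
  chloride contribution → 1.422 μm/a
  ⇒ r_corr(carbon steel) = 2.306 μm/a
Category bounds: 1.3…25 μm/a bracket r_corr ⇒ C2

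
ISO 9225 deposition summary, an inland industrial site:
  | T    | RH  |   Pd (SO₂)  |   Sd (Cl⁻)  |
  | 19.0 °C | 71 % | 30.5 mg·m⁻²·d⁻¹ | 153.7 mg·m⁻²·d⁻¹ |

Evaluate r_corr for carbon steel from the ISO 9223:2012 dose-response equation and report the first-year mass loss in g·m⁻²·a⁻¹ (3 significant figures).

r_corr = 613 g·m⁻²·a⁻¹

carbon steel: temperature factor f = -0.054·(9.0) = -0.4860
  SO₂ term: 1.77·30.5^0.52·exp(0.02·71-0.4860) = 26.63
  Cl⁻ term: 0.102·153.7^0.62·exp(0.033·71+0.04·19.0) = 51.52
  sum: 26.63 + 51.52 → r_corr = 78.15 μm/a
Convert to mass loss: 78.15 μm/a × 7.85 g/cm³ = 613.5 g·m⁻²·a⁻¹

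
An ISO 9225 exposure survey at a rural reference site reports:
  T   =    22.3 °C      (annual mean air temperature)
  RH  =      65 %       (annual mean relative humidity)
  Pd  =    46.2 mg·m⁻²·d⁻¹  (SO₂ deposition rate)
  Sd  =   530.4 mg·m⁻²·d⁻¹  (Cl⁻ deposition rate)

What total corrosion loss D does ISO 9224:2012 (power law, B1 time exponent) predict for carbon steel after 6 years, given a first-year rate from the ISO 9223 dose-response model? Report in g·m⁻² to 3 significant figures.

carbon steel: f(T) = -0.054·(T−10) [T>10 °C] = -0.6642
  Pd branch = 1.77·Pd^0.52·e^(0.02·RH+f) = 24.53 μm/a
  Cl⁻ term: 0.102·530.4^0.62·exp(0.033·65+0.04·22.3) = 103.9
  r_corr = 24.53 + 103.9 = 128.5 μm/a
Long-term exponent b (ISO 9224 Table 2, B1) = 0.523
  D(6) = 128.5 × 6^0.523 = 128.5 × 2.553 = 327.9 μm
  Mass loss = 327.9 μm × 7.85 g/cm³ = 2574 g·m⁻²

D(6) = 2.57e+03 g·m⁻²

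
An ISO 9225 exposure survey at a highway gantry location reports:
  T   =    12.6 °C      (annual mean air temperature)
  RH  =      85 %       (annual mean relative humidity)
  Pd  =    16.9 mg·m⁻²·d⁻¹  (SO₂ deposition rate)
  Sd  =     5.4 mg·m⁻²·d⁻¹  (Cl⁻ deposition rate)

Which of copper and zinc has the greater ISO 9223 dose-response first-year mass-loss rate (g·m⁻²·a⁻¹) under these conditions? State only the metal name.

copper

copper: temperature factor f = -0.080·(2.6) = -0.2080
  sulphur-dioxide contribution → 1.353 μm/a
  chloride contribution → 0.6391 μm/a
  total first-year rate 1.992 μm/a
  mass loss = 1.992 μm/a × 8.96 g/cm³ = 17.85 g·m⁻²·a⁻¹
zinc: f(T) = -0.071·(T−10) [T>10 °C] = -0.1846
  sulphur-dioxide contribution → 1.857 μm/a
  chloride contribution → 0.2636 μm/a
  ⇒ r_corr(zinc) = 2.12 μm/a
  mass loss = 2.12 μm/a × 7.14 g/cm³ = 15.14 g·m⁻²·a⁻¹
Ordering by g·m⁻²·a⁻¹: copper (17.8) > zinc (15.1)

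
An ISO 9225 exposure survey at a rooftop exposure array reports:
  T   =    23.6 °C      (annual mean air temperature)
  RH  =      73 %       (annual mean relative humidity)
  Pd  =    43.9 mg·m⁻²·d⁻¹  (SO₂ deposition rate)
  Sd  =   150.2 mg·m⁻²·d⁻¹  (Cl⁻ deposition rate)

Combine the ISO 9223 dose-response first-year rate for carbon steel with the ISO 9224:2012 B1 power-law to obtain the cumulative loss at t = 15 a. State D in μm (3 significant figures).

carbon steel: f(T) = -0.054·(T−10) [T>10 °C] = -0.7344
  sulphur-dioxide contribution → 26.13 μm/a
  chloride contribution → 65.21 μm/a
  total first-year rate 91.34 μm/a
Power-law: D(15) = r_corr · 15^0.523
  D(15) = 91.34 × 15^0.523 = 91.34 × 4.122 = 376.5 μm

D(15) = 377 μm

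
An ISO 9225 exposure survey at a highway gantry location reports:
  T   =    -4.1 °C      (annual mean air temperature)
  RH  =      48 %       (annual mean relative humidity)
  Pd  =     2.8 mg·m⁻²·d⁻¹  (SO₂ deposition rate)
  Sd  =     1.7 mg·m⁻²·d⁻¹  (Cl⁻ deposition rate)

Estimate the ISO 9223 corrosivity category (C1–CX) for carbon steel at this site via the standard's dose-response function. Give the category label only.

carbon steel: f(T) = +0.150·(T−10) [T≤10 °C] = -2.1150
  sulphur-dioxide contribution → 0.9525 μm/a
  chloride contribution → 0.5864 μm/a
  total first-year rate 1.539 μm/a
ISO 9223 Table 2 (carbon steel): 1.3 < 1.54 ≤ 25 μm/a ⇒ C2

C2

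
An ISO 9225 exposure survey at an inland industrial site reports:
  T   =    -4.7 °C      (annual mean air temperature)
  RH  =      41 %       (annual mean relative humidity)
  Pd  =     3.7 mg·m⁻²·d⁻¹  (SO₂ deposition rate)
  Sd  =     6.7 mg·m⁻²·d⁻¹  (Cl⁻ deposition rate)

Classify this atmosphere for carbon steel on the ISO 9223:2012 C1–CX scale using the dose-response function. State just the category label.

C2

carbon steel: T≤10 °C ⇒ hinge +0.150·(-4.7−10) = -2.2050
  Pd branch = 1.77·Pd^0.52·e^(0.02·RH+f) = 0.8749 μm/a
  Cl⁻ term: 0.102·6.7^0.62·exp(0.033·41+0.04·-4.7) = 1.063
  sum: 0.8749 + 1.063 → r_corr = 1.938 μm/a
1.94 μm/a falls in (1.3, 25] for carbon steel → category C2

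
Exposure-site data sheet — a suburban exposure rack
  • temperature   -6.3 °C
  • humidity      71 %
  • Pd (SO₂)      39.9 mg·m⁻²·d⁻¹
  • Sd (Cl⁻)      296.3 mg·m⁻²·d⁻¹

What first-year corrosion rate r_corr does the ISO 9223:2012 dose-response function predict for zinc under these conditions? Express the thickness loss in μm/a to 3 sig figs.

zinc: f(T) = +0.038·(T−10) [T≤10 °C] = -0.6194
  SO₂ term: 0.0129·39.9^0.44·exp(0.046·71-0.6194) = 0.9213
  Cl⁻ term: 0.0175·296.3^0.57·exp(0.008·71+0.085·-6.3) = 0.4635
  sum: 0.9213 + 0.4635 → r_corr = 1.385 μm/a

r_corr = 1.38 μm/a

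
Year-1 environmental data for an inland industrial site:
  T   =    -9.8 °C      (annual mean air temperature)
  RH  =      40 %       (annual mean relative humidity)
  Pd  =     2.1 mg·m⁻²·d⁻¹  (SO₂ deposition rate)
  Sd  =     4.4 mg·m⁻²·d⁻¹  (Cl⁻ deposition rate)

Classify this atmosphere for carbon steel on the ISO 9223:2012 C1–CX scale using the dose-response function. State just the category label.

C1

carbon steel: f(T) = +0.150·(T−10) [T≤10 °C] = -2.9700
  SO₂ term: 1.77·2.1^0.52·exp(0.02·40-2.9700) = 0.2972
  Sd branch = 0.102·Sd^0.62·e^(0.033·RH+0.04·T) = 0.6465 μm/a
  r_corr = 0.2972 + 0.6465 = 0.9437 μm/a
0.944 μm/a falls in (0, 1.3] for carbon steel → category C1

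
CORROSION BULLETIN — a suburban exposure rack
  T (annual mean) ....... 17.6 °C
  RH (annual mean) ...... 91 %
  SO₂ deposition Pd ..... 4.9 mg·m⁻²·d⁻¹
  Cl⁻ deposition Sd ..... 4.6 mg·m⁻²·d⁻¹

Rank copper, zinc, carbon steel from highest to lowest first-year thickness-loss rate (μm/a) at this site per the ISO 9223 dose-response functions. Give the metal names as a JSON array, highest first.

["carbon steel", "copper", "zinc"]

copper: T>10 °C ⇒ hinge -0.080·(17.6−10) = -0.6080
  sulphur-dioxide contribution → 0.9363 μm/a
  chloride contribution → 0.9704 μm/a
  ⇒ r_corr(copper) = 1.907 μm/a
zinc: f(T) = -0.071·(T−10) [T>10 °C] = -0.5396
  sulphur-dioxide contribution → 0.9951 μm/a
  chloride contribution → 0.3861 μm/a
  ⇒ r_corr(zinc) = 1.381 μm/a
carbon steel: temperature factor f = -0.054·(7.6) = -0.4104
  sulphur-dioxide contribution → 16.56 μm/a
  chloride contribution → 10.7 μm/a
  total first-year rate 27.26 μm/a
Ordering by μm/a: carbon steel (27.3) > copper (1.91) > zinc (1.38)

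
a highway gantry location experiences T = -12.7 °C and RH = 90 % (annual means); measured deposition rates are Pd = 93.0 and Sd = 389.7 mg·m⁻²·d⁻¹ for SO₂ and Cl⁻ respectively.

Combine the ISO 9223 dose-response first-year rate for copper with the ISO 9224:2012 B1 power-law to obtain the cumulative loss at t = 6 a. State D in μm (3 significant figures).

D(6) = 2.98 μm

copper: f(T) = +0.126·(T−10) [T≤10 °C] = -2.8602
  Pd branch = 0.0053·Pd^0.26·e^(0.059·RH+f) = 0.1995 μm/a
  Cl⁻ term: 0.01025·389.7^0.27·exp(0.036·90+0.049·-12.7) = 0.7032
  r_corr = 0.1995 + 0.7032 = 0.9027 μm/a
Long-term exponent b (ISO 9224 Table 2, B1) = 0.667
  D(6) = 0.9027 × 6^0.667 = 0.9027 × 3.304 = 2.983 μm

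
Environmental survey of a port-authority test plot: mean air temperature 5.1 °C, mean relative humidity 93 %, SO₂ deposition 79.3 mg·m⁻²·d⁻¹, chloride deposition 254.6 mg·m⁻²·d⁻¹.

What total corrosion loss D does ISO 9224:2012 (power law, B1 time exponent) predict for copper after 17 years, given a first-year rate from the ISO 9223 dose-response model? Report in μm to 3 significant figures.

copper: temperature factor f = +0.126·(-4.9) = -0.6174
  SO₂ term: 0.0053·79.3^0.26·exp(0.059·93-0.6174) = 2.152
  Cl⁻ term: 0.01025·254.6^0.27·exp(0.036·93+0.049·5.1) = 1.671
  r_corr = 2.152 + 1.671 = 3.823 μm/a
Long-term exponent b (ISO 9224 Table 2, B1) = 0.667
  D(17) = 3.823 × 17^0.667 = 3.823 × 6.618 = 25.3 μm

D(17) = 25.3 μm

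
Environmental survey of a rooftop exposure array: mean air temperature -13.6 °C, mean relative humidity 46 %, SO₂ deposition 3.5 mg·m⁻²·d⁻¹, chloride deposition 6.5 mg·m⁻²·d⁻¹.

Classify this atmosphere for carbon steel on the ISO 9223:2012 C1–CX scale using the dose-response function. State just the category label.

carbon steel: f(T) = +0.150·(T−10) [T≤10 °C] = -3.5400
  Pd branch = 1.77·Pd^0.52·e^(0.02·RH+f) = 0.2472 μm/a
  Cl⁻ term: 0.102·6.5^0.62·exp(0.033·46+0.04·-13.6) = 0.8622
  r_corr = 0.2472 + 0.8622 = 1.109 μm/a
1.11 μm/a falls in (0, 1.3] for carbon steel → category C1

C1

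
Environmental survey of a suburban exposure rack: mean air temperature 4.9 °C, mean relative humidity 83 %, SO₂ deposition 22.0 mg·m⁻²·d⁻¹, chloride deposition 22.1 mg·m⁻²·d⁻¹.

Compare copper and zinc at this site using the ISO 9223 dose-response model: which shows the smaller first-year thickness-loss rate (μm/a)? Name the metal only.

copper: temperature factor f = +0.126·(-5.1) = -0.6426
  SO₂ term: 0.0053·22.0^0.26·exp(0.059·83-0.6426) = 0.8336
  Cl⁻ term: 0.01025·22.1^0.27·exp(0.036·83+0.049·4.9) = 0.5966
  sum: 0.8336 + 0.5966 → r_corr = 1.43 μm/a
zinc: temperature factor f = +0.038·(-5.1) = -0.1938
  Pd branch = 0.0129·Pd^0.44·e^(0.046·RH+f) = 1.885 μm/a
  Cl⁻ term: 0.0175·22.1^0.57·exp(0.008·83+0.085·4.9) = 0.301
  sum: 1.885 + 0.301 → r_corr = 2.186 μm/a
Ordering by μm/a: zinc (2.19) > copper (1.43)

copper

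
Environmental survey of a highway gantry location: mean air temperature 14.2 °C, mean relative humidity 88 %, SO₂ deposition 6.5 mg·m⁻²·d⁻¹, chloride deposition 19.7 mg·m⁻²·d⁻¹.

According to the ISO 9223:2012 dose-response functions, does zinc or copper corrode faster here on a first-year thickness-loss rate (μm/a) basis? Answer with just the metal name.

zinc: f(T) = -0.071·(T−10) [T>10 °C] = -0.2982
  SO₂ term: 0.0129·6.5^0.44·exp(0.046·88-0.2982) = 1.25
  Cl⁻ term: 0.0175·19.7^0.57·exp(0.008·88+0.085·14.2) = 0.6469
  sum: 1.25 + 0.6469 → r_corr = 1.897 μm/a
copper: temperature factor f = -0.080·(4.2) = -0.3360
  SO₂ term: 0.0053·6.5^0.26·exp(0.059·88-0.3360) = 1.108
  Cl⁻ term: 0.01025·19.7^0.27·exp(0.036·88+0.049·14.2) = 1.092
  r_corr = 1.108 + 1.092 = 2.2 μm/a
Ordering by μm/a: copper (2.2) > zinc (1.9)

copper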